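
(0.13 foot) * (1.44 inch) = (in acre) 3.581e-07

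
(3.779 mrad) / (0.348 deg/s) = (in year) 1.973e-08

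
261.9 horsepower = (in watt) 1.953e+05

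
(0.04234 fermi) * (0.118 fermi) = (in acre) 1.235e-36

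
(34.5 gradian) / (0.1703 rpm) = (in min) 0.5065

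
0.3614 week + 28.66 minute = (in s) 2.203e+05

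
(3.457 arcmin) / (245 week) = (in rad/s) 6.787e-12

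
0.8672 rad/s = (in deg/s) 49.69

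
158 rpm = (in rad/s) 16.55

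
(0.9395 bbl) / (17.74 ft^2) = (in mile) 5.632e-05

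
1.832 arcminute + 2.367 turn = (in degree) 852.2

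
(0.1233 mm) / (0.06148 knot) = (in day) 4.512e-08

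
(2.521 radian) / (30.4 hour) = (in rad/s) 2.304e-05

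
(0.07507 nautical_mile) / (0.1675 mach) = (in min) 0.04063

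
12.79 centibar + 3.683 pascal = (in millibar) 127.9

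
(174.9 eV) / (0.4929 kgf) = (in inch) 2.282e-16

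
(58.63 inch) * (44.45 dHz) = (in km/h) 23.83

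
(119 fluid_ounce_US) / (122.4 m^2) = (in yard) 3.144e-05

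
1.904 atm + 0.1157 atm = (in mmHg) 1535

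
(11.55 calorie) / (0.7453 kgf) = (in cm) 661.2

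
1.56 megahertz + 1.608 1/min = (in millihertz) 1.56e+09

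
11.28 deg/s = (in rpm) 1.88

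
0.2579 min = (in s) 15.47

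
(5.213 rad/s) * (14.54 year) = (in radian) 2.39e+09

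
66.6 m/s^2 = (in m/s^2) 66.6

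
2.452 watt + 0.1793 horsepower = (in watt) 136.2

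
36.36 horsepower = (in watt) 2.711e+04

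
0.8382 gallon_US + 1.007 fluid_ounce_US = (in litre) 3.203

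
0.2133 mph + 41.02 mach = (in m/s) 1.397e+04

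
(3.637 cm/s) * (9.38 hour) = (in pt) 3.481e+06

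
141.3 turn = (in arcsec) 1.831e+08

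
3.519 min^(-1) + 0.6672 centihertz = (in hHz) 0.0006532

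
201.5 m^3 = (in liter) 2.015e+05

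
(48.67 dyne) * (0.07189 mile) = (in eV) 3.515e+17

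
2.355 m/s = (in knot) 4.578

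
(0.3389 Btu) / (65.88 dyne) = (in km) 542.7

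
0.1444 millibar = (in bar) 0.0001444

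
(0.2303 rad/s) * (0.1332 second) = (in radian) 0.03068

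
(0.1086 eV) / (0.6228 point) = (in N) 7.919e-17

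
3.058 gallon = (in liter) 11.58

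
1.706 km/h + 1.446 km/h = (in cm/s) 87.56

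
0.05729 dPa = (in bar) 5.729e-08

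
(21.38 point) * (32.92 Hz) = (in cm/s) 24.83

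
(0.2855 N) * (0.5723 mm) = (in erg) 1634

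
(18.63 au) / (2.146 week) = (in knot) 4.174e+06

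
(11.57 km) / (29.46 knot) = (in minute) 12.72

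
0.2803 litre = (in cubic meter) 0.0002803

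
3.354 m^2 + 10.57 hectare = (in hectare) 10.57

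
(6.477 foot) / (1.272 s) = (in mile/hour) 3.472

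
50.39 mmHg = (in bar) 0.06718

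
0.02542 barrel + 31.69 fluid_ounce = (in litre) 4.979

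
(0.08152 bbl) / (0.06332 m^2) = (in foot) 0.6715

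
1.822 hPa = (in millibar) 1.822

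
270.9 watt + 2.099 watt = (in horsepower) 0.3661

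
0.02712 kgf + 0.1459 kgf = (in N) 1.697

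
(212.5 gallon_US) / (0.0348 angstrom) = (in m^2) 2.311e+11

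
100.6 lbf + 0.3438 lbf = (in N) 449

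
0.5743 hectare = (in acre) 1.419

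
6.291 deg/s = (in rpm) 1.049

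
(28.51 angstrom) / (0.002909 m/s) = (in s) 9.801e-07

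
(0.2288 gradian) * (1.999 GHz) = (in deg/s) 4.116e+08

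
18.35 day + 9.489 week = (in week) 12.11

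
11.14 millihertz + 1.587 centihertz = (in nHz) 2.701e+07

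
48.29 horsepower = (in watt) 3.601e+04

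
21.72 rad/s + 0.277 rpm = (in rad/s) 21.75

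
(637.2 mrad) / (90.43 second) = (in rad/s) 0.007046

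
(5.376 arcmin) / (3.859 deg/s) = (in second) 0.02322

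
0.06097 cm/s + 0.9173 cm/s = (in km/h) 0.03522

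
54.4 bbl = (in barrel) 54.4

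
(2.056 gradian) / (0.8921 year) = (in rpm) 1.096e-08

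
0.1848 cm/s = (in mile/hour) 0.004134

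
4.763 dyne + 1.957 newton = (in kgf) 0.1996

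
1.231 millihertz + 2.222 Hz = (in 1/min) 133.4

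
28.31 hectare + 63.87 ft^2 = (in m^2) 2.831e+05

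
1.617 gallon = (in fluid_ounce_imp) 215.4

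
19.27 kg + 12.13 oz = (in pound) 43.24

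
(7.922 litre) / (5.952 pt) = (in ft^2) 40.61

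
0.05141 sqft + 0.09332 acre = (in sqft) 4065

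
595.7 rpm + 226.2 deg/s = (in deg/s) 3800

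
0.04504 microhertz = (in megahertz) 4.504e-14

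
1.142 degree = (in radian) 0.01993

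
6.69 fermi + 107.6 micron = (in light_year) 1.137e-20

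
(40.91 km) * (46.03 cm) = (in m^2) 1.883e+04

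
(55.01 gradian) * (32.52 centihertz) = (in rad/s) 0.281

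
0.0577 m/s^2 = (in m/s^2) 0.0577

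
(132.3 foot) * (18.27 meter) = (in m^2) 736.7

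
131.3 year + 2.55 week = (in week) 6849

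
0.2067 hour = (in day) 0.008613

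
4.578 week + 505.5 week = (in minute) 5.142e+06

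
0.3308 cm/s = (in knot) 0.00643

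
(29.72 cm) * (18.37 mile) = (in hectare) 0.8786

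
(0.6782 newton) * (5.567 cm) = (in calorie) 0.009024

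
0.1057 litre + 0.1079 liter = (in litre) 0.2136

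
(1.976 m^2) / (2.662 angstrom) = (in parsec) 2.406e-07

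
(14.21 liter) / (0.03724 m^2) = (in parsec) 1.237e-17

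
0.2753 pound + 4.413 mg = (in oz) 4.405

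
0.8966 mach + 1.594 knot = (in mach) 0.899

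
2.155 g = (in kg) 0.002155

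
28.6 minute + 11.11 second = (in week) 0.002856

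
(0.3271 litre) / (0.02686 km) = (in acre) 3.009e-09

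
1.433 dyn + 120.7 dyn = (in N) 0.001221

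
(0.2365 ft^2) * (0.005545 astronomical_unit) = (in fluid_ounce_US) 6.163e+11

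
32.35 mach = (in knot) 2.141e+04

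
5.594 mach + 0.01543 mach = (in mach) 5.609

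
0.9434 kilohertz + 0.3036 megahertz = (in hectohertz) 3045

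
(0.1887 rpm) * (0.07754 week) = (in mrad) 9.267e+05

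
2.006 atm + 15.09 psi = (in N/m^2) 3.073e+05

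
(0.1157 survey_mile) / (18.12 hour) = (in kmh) 0.01028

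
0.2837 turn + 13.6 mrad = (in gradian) 114.3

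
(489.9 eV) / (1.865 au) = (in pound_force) 6.325e-29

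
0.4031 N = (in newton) 0.4031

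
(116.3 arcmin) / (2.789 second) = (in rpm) 0.1158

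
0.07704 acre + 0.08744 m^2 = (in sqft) 3357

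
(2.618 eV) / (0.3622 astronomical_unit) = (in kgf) 7.894e-31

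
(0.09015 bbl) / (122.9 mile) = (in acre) 1.791e-11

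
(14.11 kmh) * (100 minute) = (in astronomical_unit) 1.572e-07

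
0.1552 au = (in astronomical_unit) 0.1552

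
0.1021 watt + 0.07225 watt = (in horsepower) 0.0002338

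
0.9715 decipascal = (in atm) 9.588e-07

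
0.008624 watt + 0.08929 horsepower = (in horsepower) 0.0893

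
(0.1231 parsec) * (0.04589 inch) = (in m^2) 4.428e+12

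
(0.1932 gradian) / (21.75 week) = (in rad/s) 2.307e-10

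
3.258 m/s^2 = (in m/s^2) 3.258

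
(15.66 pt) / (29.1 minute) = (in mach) 9.292e-09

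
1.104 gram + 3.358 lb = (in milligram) 1.524e+06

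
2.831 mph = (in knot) 2.46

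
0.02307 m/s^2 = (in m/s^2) 0.02307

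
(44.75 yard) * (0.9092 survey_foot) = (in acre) 0.002802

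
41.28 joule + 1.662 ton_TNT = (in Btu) 6.591e+06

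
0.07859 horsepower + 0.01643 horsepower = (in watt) 70.86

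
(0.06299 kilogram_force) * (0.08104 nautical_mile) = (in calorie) 22.16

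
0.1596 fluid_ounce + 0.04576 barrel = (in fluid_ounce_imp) 256.2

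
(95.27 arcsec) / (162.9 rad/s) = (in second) 2.835e-06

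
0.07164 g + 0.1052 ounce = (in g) 3.054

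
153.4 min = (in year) 0.0002919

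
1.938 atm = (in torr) 1473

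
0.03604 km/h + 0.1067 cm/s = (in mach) 3.253e-05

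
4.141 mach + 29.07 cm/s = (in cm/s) 1.41e+05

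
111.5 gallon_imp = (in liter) 506.9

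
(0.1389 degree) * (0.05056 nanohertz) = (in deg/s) 7.023e-12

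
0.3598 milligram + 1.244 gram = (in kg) 0.001244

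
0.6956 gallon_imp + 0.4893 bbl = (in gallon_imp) 17.81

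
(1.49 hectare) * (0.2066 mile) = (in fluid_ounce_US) 1.675e+11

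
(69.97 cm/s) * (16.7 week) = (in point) 2.003e+10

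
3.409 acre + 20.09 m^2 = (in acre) 3.414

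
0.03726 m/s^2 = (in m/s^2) 0.03726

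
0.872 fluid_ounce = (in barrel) 0.0001622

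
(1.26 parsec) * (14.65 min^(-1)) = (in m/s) 9.493e+15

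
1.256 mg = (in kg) 1.256e-06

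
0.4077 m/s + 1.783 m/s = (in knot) 4.258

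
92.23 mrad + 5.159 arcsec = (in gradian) 5.873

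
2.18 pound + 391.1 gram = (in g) 1380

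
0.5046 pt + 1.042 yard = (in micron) 9.53e+05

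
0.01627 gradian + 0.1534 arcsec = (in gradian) 0.01632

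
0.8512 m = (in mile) 0.0005289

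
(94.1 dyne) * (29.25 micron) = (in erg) 0.2752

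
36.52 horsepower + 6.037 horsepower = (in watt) 3.173e+04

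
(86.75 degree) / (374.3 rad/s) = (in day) 4.682e-08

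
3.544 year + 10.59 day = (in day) 1304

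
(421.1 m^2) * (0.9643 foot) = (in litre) 1.238e+05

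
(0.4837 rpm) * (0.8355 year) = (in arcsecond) 2.753e+11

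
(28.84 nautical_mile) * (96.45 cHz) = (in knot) 1.001e+05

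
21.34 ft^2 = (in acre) 0.0004899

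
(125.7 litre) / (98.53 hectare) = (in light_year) 1.348e-23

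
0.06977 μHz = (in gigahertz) 6.977e-17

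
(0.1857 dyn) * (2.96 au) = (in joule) 8.223e+05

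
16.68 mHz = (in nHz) 1.668e+07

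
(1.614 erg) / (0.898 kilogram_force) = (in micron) 0.01833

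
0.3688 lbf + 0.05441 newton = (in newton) 1.695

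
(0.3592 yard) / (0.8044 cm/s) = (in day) 0.0004726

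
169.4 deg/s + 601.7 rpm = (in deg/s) 3780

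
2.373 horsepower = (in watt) 1770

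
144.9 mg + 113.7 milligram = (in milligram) 258.6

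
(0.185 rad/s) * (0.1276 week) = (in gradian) 9.089e+05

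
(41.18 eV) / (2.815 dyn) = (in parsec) 7.596e-30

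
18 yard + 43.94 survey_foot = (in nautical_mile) 0.01612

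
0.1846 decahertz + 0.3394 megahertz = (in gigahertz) 0.0003394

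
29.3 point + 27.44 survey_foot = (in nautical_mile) 0.004522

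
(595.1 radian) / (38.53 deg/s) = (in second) 884.9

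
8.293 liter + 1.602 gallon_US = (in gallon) 3.793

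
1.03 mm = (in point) 2.92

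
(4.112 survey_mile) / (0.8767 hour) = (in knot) 4.076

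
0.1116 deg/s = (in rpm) 0.0186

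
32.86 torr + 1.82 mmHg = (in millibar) 46.24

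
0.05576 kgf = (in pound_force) 0.1229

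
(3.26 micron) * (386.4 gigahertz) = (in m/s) 1.26e+06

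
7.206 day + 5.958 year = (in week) 311.7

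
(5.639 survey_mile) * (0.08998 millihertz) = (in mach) 0.002398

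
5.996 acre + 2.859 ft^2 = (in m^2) 2.427e+04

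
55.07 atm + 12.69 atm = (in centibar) 6866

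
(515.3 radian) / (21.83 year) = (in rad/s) 7.485e-07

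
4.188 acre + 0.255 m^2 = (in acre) 4.188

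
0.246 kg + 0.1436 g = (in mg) 2.461e+05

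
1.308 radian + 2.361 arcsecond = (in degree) 74.94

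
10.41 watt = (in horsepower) 0.01396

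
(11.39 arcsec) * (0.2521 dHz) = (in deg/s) 7.976e-05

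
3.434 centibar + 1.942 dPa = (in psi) 0.4981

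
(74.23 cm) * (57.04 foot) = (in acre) 0.003189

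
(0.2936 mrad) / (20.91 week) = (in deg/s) 1.33e-09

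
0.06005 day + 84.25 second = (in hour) 1.465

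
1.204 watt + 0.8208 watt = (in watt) 2.025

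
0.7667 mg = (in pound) 1.69e-06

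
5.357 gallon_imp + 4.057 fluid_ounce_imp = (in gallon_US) 6.464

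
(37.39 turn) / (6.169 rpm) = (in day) 0.004209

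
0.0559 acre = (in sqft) 2435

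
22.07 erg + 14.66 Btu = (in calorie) 3697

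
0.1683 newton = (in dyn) 1.683e+04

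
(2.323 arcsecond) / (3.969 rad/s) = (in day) 3.284e-11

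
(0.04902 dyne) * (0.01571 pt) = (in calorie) 6.493e-13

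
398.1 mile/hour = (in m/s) 178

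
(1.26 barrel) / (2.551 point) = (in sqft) 2396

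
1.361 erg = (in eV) 8.495e+11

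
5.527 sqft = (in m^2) 0.5135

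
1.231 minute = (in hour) 0.02052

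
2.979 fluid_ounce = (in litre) 0.0881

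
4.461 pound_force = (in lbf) 4.461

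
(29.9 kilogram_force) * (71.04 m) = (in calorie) 4979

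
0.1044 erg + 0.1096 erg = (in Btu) 2.028e-11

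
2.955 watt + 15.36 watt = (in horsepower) 0.02456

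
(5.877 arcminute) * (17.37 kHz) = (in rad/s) 29.69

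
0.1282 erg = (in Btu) 1.215e-11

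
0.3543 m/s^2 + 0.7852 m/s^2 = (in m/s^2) 1.139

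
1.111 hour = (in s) 4000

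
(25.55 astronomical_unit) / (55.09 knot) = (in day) 1.561e+06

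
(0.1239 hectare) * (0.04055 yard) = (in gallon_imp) 1.011e+04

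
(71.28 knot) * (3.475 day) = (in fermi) 1.101e+22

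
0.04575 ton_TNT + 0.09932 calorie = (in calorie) 4.575e+07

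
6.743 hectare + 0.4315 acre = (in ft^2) 7.446e+05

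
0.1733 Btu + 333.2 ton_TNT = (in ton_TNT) 333.2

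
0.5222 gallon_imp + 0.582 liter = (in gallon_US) 0.7809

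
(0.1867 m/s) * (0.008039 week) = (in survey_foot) 2978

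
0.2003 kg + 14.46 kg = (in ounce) 517.1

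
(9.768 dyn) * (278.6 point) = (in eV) 5.992e+13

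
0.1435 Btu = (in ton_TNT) 3.619e-08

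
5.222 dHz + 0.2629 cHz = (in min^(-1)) 31.49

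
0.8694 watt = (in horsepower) 0.001166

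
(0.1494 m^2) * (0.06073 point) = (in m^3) 3.201e-06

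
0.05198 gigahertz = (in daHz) 5.198e+06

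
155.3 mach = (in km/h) 1.904e+05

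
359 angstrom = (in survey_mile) 2.231e-11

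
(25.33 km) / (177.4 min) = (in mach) 0.006989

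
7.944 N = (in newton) 7.944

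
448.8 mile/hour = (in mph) 448.8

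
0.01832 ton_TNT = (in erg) 7.665e+14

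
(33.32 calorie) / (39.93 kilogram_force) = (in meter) 0.356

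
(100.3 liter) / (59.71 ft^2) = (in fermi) 1.808e+13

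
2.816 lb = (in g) 1277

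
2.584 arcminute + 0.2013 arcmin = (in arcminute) 2.785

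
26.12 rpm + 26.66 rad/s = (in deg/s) 1684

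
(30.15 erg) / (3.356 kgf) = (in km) 9.161e-11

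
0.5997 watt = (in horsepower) 0.0008042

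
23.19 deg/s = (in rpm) 3.865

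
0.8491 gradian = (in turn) 0.002123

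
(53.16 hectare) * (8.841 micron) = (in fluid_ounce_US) 1.589e+05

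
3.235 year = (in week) 168.7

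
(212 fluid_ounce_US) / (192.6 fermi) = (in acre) 8.044e+06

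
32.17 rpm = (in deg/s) 193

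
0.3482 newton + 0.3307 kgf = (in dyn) 3.591e+05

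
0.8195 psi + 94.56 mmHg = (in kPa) 18.26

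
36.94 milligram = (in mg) 36.94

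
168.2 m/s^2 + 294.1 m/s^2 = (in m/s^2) 462.3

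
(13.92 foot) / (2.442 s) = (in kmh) 6.255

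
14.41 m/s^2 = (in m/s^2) 14.41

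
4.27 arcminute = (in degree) 0.07117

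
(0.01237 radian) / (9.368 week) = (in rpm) 2.085e-08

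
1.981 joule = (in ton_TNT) 4.735e-10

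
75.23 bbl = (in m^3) 11.96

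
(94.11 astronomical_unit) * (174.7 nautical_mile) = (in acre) 1.126e+15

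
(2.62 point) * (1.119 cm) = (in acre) 2.556e-09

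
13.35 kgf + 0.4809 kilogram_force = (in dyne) 1.356e+07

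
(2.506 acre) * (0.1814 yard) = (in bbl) 1.058e+04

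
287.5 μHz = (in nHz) 2.875e+05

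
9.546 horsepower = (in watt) 7118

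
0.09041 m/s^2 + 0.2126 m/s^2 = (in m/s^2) 0.303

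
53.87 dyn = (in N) 0.0005387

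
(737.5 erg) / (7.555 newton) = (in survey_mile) 6.066e-09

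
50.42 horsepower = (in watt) 3.76e+04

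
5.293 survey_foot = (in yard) 1.764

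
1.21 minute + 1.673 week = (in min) 1.687e+04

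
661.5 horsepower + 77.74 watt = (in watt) 4.934e+05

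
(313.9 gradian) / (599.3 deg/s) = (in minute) 0.007857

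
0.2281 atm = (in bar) 0.2311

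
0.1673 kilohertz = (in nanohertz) 1.673e+11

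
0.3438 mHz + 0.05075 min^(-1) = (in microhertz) 1190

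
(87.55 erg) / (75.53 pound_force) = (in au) 1.742e-19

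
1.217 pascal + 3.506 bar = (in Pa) 3.506e+05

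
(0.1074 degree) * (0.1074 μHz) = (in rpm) 1.922e-09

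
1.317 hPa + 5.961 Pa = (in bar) 0.001377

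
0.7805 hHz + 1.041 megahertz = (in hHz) 1.041e+04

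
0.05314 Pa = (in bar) 5.314e-07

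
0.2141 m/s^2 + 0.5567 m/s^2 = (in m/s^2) 0.7708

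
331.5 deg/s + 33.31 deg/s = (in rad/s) 6.367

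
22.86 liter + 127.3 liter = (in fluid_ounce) 5078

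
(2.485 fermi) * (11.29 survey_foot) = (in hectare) 8.551e-19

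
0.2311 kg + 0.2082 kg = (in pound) 0.9685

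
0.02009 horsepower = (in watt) 14.98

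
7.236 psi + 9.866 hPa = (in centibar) 50.88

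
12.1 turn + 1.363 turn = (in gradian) 5385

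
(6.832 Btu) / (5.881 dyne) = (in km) 1.226e+05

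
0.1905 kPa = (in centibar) 0.1905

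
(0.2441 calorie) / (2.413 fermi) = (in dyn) 4.233e+19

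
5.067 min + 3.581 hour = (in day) 0.1527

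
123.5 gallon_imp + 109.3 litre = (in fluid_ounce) 2.268e+04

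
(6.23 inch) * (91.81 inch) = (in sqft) 3.972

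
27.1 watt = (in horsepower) 0.03634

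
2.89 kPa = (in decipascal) 2.89e+04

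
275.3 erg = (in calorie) 6.58e-06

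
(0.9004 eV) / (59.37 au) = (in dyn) 1.624e-27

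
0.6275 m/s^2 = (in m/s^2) 0.6275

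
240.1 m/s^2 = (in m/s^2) 240.1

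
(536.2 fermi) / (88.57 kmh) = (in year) 6.911e-22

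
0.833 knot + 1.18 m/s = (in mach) 0.004724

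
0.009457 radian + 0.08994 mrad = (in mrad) 9.547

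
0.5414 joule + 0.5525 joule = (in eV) 6.828e+18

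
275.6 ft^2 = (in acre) 0.006327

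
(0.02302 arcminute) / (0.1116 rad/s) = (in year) 1.903e-12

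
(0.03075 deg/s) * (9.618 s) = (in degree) 0.2958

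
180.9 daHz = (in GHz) 1.809e-06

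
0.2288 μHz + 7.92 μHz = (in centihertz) 0.0008149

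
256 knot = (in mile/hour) 294.6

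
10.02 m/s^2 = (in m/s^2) 10.02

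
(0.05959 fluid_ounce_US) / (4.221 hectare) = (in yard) 4.566e-11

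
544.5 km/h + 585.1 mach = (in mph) 4.46e+05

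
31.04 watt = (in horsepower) 0.04163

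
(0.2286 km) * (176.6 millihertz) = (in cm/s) 4037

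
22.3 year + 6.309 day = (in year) 22.32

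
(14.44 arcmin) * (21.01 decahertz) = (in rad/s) 0.8825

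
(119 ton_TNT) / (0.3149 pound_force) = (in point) 1.008e+15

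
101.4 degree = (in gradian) 112.7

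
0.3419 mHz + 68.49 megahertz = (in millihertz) 6.849e+10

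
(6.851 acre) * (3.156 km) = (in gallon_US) 2.312e+10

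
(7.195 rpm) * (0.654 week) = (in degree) 1.708e+07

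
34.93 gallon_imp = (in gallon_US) 41.95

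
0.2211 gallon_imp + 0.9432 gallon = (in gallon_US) 1.209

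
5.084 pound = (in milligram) 2.306e+06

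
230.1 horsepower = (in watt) 1.716e+05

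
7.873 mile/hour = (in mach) 0.01034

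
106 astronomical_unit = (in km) 1.586e+10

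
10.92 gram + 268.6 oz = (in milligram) 7.626e+06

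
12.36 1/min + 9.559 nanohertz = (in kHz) 0.000206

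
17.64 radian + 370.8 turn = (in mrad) 2.347e+06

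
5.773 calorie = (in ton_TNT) 5.773e-09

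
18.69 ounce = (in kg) 0.5299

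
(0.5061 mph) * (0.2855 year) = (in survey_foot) 6.683e+06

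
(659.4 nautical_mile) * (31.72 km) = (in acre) 9.572e+06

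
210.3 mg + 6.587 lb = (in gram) 2988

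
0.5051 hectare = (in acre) 1.248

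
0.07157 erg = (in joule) 7.157e-09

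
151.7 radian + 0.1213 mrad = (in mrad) 1.517e+05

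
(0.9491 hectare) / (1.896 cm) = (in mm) 5.006e+08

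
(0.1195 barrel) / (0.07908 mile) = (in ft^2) 0.001607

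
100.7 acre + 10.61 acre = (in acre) 111.3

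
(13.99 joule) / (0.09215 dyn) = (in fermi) 1.518e+22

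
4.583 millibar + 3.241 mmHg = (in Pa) 890.4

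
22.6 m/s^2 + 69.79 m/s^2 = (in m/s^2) 92.39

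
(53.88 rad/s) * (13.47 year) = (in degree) 1.311e+12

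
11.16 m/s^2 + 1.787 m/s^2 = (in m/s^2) 12.95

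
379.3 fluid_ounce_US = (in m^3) 0.01122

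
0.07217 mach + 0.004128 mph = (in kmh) 88.47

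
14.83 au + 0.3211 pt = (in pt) 6.289e+15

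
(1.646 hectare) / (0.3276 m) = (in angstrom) 5.024e+14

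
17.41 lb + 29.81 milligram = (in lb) 17.41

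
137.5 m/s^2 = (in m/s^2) 137.5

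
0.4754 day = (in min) 684.6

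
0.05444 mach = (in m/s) 18.54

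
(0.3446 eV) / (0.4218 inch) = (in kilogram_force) 5.255e-19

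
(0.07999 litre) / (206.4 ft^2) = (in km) 4.172e-09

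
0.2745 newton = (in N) 0.2745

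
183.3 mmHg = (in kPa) 24.44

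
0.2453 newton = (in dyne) 2.453e+04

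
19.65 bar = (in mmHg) 1.474e+04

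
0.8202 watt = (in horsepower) 0.0011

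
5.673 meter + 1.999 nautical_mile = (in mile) 2.304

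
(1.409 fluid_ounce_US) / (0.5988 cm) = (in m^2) 0.006959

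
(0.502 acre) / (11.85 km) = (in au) 1.146e-12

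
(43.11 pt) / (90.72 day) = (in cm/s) 1.94e-07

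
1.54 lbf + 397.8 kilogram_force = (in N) 3908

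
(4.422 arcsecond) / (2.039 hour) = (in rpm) 2.789e-08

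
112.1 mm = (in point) 317.8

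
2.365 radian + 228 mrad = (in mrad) 2593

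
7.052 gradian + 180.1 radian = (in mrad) 1.802e+05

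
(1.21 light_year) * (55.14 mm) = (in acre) 1.56e+11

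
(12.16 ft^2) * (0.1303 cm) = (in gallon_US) 0.3889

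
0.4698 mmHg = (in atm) 0.0006182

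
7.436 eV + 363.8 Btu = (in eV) 2.396e+24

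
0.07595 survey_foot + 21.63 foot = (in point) 1.875e+04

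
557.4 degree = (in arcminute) 3.344e+04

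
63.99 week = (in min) 6.45e+05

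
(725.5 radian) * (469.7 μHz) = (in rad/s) 0.3408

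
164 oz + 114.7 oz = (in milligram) 7.901e+06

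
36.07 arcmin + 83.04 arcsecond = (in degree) 0.6242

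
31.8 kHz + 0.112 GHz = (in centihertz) 1.12e+10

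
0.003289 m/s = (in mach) 9.659e-06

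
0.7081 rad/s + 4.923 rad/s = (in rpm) 53.77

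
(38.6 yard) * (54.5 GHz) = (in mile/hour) 4.303e+12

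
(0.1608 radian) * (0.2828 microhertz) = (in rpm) 4.342e-07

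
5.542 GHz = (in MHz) 5542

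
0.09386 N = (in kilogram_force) 0.009571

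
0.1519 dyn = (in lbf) 3.415e-07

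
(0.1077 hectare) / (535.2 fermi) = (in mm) 2.012e+18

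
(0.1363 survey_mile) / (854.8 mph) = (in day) 6.644e-06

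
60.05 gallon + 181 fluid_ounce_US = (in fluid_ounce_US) 7867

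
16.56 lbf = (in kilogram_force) 7.511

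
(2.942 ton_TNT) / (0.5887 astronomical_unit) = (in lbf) 0.03142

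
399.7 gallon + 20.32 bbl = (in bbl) 29.84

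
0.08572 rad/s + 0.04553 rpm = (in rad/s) 0.09049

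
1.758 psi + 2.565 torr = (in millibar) 124.6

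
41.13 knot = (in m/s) 21.16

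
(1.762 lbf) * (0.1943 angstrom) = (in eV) 9.505e+08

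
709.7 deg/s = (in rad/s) 12.39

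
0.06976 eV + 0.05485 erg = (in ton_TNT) 1.311e-18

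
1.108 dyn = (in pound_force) 2.491e-06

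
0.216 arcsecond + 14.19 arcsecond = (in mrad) 0.06984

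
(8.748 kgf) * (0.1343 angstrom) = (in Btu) 1.092e-12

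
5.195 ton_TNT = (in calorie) 5.195e+09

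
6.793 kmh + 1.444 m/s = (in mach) 0.009783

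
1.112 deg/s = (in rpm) 0.1853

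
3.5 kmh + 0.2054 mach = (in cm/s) 7091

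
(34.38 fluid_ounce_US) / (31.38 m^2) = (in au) 2.166e-16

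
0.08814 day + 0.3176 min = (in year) 0.0002421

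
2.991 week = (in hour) 502.5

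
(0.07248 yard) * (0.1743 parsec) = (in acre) 8.808e+10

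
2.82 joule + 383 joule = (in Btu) 0.3657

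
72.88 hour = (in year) 0.00832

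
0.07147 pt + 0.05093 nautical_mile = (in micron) 9.432e+07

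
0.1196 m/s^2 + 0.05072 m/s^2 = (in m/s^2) 0.1703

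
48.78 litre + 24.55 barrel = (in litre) 3952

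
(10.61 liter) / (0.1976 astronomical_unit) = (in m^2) 3.589e-13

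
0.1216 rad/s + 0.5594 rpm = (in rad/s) 0.1802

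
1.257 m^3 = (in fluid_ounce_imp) 4.424e+04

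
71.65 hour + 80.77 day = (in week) 11.97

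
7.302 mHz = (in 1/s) 0.007302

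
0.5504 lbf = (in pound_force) 0.5504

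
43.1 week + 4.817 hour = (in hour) 7246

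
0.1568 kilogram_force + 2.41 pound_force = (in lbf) 2.756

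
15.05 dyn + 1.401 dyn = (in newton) 0.0001645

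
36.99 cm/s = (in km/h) 1.332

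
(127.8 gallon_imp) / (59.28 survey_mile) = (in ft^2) 6.555e-05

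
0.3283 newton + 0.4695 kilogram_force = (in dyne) 4.933e+05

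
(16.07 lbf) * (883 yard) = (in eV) 3.602e+23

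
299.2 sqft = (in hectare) 0.00278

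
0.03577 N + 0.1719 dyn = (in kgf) 0.003648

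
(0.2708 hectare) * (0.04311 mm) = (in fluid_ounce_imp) 4109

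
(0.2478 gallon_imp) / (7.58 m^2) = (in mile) 9.235e-08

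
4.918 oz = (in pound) 0.3074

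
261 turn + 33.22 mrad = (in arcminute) 5.638e+06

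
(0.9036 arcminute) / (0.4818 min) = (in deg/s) 0.000521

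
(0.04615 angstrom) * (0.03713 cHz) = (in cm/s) 1.714e-13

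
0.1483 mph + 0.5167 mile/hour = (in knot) 0.5779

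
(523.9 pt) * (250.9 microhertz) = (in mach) 1.362e-07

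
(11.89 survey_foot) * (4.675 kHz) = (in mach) 49.76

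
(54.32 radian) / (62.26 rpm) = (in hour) 0.002314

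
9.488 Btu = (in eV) 6.248e+22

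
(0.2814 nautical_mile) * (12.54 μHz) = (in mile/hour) 0.01462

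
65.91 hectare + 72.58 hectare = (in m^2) 1.385e+06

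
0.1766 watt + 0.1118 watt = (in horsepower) 0.0003868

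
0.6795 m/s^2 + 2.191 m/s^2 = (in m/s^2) 2.87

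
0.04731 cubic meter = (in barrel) 0.2976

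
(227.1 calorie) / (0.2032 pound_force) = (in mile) 0.6532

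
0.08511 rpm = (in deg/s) 0.5107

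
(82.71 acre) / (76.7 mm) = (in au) 2.917e-05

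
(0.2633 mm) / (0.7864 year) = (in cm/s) 1.062e-09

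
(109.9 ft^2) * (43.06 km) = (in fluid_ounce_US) 1.487e+10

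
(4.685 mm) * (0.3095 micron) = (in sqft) 1.561e-08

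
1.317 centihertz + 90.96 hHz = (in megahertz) 0.009096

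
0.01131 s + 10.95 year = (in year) 10.95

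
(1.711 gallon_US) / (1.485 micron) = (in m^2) 4362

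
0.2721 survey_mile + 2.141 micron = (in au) 2.927e-09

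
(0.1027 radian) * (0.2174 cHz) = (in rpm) 0.002132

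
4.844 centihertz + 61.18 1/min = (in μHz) 1.068e+06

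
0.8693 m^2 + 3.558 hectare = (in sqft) 3.83e+05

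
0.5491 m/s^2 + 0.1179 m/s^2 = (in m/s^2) 0.667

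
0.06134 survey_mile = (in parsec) 3.199e-15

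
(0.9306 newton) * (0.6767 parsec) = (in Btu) 1.842e+13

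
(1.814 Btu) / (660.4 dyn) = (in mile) 180.1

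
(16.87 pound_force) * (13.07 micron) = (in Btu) 9.296e-07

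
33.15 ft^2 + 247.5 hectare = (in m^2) 2.475e+06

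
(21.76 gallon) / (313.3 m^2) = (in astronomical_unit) 1.757e-15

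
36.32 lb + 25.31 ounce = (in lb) 37.9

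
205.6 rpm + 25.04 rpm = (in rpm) 230.6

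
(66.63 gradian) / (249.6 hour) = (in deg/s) 6.674e-05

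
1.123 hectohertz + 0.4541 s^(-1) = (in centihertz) 1.128e+04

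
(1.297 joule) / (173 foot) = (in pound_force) 0.00553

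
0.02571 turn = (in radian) 0.1615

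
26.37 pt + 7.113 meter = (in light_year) 7.528e-16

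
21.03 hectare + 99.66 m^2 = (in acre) 51.99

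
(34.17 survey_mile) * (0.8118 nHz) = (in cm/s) 0.004464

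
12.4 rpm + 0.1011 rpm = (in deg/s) 75.01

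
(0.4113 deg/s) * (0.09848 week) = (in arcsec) 8.819e+07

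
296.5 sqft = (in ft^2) 296.5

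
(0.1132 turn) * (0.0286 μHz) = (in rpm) 1.943e-07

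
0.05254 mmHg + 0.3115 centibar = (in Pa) 318.5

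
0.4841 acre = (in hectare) 0.1959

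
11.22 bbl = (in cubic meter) 1.784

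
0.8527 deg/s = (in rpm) 0.1421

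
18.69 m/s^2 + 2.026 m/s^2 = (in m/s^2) 20.72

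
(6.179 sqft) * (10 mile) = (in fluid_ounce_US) 3.124e+08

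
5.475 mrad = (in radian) 0.005475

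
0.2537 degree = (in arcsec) 913.3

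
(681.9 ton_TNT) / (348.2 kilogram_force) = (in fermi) 8.355e+23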